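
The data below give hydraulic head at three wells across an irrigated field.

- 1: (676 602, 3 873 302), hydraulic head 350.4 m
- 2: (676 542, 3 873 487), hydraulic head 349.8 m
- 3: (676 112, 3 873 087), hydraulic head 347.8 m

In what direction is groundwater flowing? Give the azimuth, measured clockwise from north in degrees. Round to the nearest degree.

With h = a·x + b·y + c and 1 as origin, the differences give:
  (-60)·a + 185·b = -0.6
  (-490)·a + (-215)·b = -2.6
Eliminate b (×(-215) and ×185, subtract): 103550·a = 610.00 → a = ∂h/∂x = +0.005891
Back-substitute: b = ∂h/∂y = -0.001333.
Flow direction (−∇h) has components (-0.005891 E, +0.001333 N).
Azimuth = atan2(E, N) = atan2(-0.005891, +0.001333) = 282.7° ≈ 283°.

283°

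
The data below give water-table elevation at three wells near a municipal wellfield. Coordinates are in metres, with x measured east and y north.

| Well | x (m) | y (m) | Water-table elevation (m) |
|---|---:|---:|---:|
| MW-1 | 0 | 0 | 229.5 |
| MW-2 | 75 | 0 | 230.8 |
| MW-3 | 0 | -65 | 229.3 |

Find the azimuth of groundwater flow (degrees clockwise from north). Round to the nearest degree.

260°

∂h/∂x = (230.8 − 229.5) / (75 − 0) = +0.01733
∂h/∂y = (229.3 − 229.5) / (-65 − 0) = +0.003077
Flow direction (−∇h) has components (-0.01733 E, -0.003077 N).
Azimuth = atan2(E, N) = atan2(-0.01733, -0.003077) = 259.9° ≈ 260°.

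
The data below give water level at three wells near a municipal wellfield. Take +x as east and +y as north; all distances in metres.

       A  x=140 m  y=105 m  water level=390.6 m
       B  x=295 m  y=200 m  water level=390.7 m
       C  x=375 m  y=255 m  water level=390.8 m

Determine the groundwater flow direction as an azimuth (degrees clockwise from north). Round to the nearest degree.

Taking A as reference: B−A = (155, 95, +0.1); C−A = (235, 150, +0.2).
Solve a·Δx + b·Δy = Δh: det = 155·150 − 235·95 = 925.
∂h/∂x = [(+0.1)·150 − (+0.2)·95] / 925 = -0.004324
∂h/∂y = [155·(+0.2) − 235·(+0.1)] / 925 = +0.008108
Flow direction (−∇h) has components (+0.004324 E, -0.008108 N).
Azimuth = atan2(E, N) = atan2(+0.004324, -0.008108) = 151.9° ≈ 152°.

152°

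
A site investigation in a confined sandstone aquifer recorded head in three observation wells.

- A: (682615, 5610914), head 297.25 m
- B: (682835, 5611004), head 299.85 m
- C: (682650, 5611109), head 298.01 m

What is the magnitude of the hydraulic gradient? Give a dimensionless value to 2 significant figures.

0.011

Taking A as reference: B−A = (220, 90, +2.60); C−A = (35, 195, +0.76).
Solve a·Δx + b·Δy = Δh: det = 220·195 − 35·90 = 39750.
∂h/∂x = [(+2.60)·195 − (+0.76)·90] / 39750 = +0.01103
∂h/∂y = [220·(+0.76) − 35·(+2.60)] / 39750 = +0.001917
|∇h| = √(0.01103² + 0.001917²) = 0.0112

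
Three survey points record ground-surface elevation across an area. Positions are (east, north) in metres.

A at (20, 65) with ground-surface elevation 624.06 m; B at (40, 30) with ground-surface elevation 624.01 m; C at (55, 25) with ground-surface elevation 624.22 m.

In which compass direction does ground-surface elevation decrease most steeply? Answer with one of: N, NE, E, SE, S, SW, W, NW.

With z = a·x + b·y + c and A as origin, the differences give:
  20·a + (-35)·b = -0.05
  35·a + (-40)·b = +0.16
Eliminate b (×(-40) and ×(-35), subtract): 425·a = 7.600 → a = ∂z/∂x = +0.01788
Back-substitute: b = ∂z/∂y = +0.01165.
Steepest decrease is along −∇f = (-0.01788 E, -0.01165 N) → southwest.

SW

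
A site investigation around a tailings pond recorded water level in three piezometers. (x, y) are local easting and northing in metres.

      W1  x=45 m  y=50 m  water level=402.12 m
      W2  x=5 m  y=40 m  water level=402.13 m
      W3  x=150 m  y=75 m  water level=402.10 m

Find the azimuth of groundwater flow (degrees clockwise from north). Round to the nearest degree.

349°

Differences from W1: to W2 (Δx, Δy, Δh) = (-40, -10, +0.01); to W3 = (105, 25, -0.02).
Determinant of the coordinate differences = (-40)·25 − 105·(-10) = 50.
∂h/∂x = [(+0.01)·25 − (-0.02)·(-10)] / 50 = +0.0010000
∂h/∂y = [(-40)·(-0.02) − 105·(+0.01)] / 50 = -0.005000
Flow direction (−∇h) has components (-0.0010000 E, +0.005000 N).
Azimuth = atan2(E, N) = atan2(-0.0010000, +0.005000) = 348.7° ≈ 349°.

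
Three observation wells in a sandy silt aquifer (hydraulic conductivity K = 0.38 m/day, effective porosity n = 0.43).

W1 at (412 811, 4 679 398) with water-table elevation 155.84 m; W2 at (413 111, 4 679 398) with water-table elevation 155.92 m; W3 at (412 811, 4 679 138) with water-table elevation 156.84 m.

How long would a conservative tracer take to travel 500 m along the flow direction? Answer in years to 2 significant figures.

400 years

∂h/∂x = (155.92 − 155.84) / (413111 − 412811) = +0.0002667
∂h/∂y = (156.84 − 155.84) / (4679138 − 4679398) = -0.003846
|∇h| = √(0.0002667² + -0.003846²) = 0.003855
Seepage velocity v = K·i/n = 0.38 × 0.003855 / 0.43 = 0.003407 m/day.
t = 500 / 0.003407 = 1.468e+05 days = 402 years.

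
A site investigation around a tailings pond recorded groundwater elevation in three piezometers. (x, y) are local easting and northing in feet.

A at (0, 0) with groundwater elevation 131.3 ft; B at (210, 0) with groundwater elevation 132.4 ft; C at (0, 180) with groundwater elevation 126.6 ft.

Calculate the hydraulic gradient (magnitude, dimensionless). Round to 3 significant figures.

0.0266

∂h/∂x = (132.4 − 131.3) / (210 − 0) = +0.005238
∂h/∂y = (126.6 − 131.3) / (180 − 0) = -0.02611
|∇h| = √(0.005238² + -0.02611²) = 0.02663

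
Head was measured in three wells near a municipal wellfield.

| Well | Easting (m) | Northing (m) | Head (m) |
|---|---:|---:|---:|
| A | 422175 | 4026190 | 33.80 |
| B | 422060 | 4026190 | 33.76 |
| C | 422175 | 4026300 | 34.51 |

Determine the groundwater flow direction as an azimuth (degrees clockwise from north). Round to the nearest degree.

183°

∂h/∂x = (33.76 − 33.80) / (422060 − 422175) = +0.0003478
∂h/∂y = (34.51 − 33.80) / (4026300 − 4026190) = +0.006455
Flow direction (−∇h) has components (-0.0003478 E, -0.006455 N).
Azimuth = atan2(E, N) = atan2(-0.0003478, -0.006455) = 183.1° ≈ 183°.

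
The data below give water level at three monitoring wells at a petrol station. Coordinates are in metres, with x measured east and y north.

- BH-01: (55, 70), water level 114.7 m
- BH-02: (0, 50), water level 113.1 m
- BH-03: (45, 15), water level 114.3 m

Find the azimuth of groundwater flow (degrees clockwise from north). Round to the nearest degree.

Three-point gradient (reference BH-01): Δ to BH-02 = (-55, -20, -1.6), Δ to BH-03 = (-10, -55, -0.4).
∂h/∂x = +0.02832, ∂h/∂y = +0.002124 (det = 2825).
Flow direction (−∇h) has components (-0.02832 E, -0.002124 N).
Azimuth = atan2(E, N) = atan2(-0.02832, -0.002124) = 265.7° ≈ 266°.

266°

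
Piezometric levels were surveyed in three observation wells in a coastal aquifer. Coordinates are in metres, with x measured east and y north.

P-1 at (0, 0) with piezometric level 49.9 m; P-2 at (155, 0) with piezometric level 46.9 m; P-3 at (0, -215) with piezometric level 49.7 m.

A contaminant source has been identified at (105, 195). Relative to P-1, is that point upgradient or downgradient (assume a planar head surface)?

∂h/∂x = (46.9 − 49.9) / (155 − 0) = -0.01935
∂h/∂y = (49.7 − 49.9) / (-215 − 0) = +0.0009302
Head at (105, 195) = 49.9 + (-0.01935)·(105) + (+0.0009302)·(195) = 48.05 m.
That is lower than the 49.9 m at P-1, so the point is downgradient.

downgradient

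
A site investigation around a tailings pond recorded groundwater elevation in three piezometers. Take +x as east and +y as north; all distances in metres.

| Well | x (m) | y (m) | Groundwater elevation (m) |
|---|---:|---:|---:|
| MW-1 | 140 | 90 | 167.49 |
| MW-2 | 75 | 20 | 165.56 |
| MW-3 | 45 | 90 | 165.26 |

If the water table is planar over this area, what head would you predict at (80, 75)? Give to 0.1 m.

Taking MW-1 as reference: MW-2−MW-1 = (-65, -70, -1.93); MW-3−MW-1 = (-95, 0, -2.23).
Solve a·Δx + b·Δy = Δh: det = (-65)·0 − (-95)·(-70) = -6650.
∂h/∂x = [(-1.93)·0 − (-2.23)·(-70)] / -6650 = +0.02347
∂h/∂y = [(-65)·(-2.23) − (-95)·(-1.93)] / -6650 = +0.005774
h(80, 75) = 167.49 + (+0.02347)·(-60) + (+0.005774)·(-15) = 167.49 -1.408 -0.087 = 165.995 m.

166.0 m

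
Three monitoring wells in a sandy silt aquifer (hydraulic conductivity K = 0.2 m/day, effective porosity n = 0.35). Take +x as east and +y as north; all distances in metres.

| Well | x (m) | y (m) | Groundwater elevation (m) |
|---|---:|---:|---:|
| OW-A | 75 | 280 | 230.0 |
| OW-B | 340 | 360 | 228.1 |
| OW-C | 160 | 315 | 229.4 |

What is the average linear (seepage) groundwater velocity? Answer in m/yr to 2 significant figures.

Taking OW-A as reference: OW-B−OW-A = (265, 80, -1.9); OW-C−OW-A = (85, 35, -0.6).
Solve a·Δx + b·Δy = Δh: det = 265·35 − 85·80 = 2475.
∂h/∂x = [(-1.9)·35 − (-0.6)·80] / 2475 = -0.007475
∂h/∂y = [265·(-0.6) − 85·(-1.9)] / 2475 = +0.001010
|∇h| = √(-0.007475² + 0.001010²) = 0.007543
Seepage velocity v = K·i/n = 0.2 × 0.007543 / 0.35 = 0.00431 m/day = 1.574 m/yr.

1.6 m/yr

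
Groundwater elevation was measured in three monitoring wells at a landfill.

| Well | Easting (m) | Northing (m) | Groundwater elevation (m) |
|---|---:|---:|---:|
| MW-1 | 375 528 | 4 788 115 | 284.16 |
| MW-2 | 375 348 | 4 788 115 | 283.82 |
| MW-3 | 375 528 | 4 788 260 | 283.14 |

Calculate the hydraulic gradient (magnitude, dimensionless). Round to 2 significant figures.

0.0073

∂h/∂x = (283.82 − 284.16) / (375348 − 375528) = +0.001889
∂h/∂y = (283.14 − 284.16) / (4788260 − 4788115) = -0.007034
|∇h| = √(0.001889² + -0.007034²) = 0.007283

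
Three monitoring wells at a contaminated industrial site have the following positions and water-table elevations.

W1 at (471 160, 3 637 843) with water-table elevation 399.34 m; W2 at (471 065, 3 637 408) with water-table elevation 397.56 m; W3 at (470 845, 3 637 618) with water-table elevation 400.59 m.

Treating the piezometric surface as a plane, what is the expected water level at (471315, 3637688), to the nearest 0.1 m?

397.2 m

Three-point gradient (reference W1): Δ to W2 = (-95, -435, -1.78), Δ to W3 = (-315, -225, +1.25).
∂h/∂x = -0.008165, ∂h/∂y = +0.005875 (det = -115650).
h(471315, 3637688) = 399.34 + (-0.008165)·(155) + (+0.005875)·(-155) = 399.34 -1.266 -0.911 = 397.164 m.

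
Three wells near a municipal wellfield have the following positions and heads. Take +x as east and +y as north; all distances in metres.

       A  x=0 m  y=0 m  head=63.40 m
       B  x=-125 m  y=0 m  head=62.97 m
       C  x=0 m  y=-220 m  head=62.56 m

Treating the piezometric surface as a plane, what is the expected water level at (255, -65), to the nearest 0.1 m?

64.0 m

∂h/∂x = (62.97 − 63.40) / (-125 − 0) = +0.003440
∂h/∂y = (62.56 − 63.40) / (-220 − 0) = +0.003818
h(255, -65) = 63.40 + (+0.003440)·(255) + (+0.003818)·(-65) = 63.40 +0.877 -0.248 = 64.029 m.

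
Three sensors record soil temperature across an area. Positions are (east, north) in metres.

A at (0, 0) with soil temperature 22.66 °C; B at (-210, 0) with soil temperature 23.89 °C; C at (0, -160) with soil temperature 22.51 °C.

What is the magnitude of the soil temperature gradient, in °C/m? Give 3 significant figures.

0.00593 °C/m

∂T/∂x = (23.89 − 22.66) / (-210 − 0) = -0.005857
∂T/∂y = (22.51 − 22.66) / (-160 − 0) = +0.0009375
|∇f| = √(-0.005857² + 0.0009375²) = 0.005932 °C/m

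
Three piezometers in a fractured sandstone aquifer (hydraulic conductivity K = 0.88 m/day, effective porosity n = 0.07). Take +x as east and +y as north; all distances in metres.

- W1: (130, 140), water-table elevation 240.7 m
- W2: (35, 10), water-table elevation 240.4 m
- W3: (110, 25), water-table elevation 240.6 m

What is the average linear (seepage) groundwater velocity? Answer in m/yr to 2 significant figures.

With h = a·x + b·y + c and W1 as origin, the differences give:
  (-95)·a + (-130)·b = -0.3
  (-20)·a + (-115)·b = -0.1
Eliminate b (×(-115) and ×(-130), subtract): 8325·a = 21.50 → a = ∂h/∂x = +0.002583
Back-substitute: b = ∂h/∂y = +0.0004204.
|∇h| = √(0.002583² + 0.0004204²) = 0.002617
Seepage velocity v = K·i/n = 0.88 × 0.002617 / 0.07 = 0.0329 m/day = 12.02 m/yr.

12 m/yr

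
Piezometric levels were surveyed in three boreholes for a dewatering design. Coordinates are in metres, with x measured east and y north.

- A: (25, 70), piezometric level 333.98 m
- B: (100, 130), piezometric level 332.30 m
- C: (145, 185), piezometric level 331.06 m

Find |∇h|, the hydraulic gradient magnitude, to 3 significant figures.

With h = a·x + b·y + c and A as origin, the differences give:
  75·a + 60·b = -1.68
  120·a + 115·b = -2.92
Eliminate b (×115 and ×60, subtract): 1425·a = -18.000 → a = ∂h/∂x = -0.01263
Back-substitute: b = ∂h/∂y = -0.01221.
|∇h| = √(-0.01263² + -0.01221²) = 0.01757

0.0176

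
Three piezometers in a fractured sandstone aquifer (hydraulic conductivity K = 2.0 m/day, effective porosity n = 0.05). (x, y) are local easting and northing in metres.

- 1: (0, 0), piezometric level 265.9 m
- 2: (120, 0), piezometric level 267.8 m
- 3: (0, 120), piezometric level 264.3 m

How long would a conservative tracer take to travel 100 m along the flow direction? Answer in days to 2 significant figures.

120 days

∂h/∂x = (267.8 − 265.9) / (120 − 0) = +0.01583
∂h/∂y = (264.3 − 265.9) / (120 − 0) = -0.01333
|∇h| = √(0.01583² + -0.01333²) = 0.02069
Seepage velocity v = K·i/n = 2.0 × 0.02069 / 0.05 = 0.8276 m/day.
t = 100 / 0.8276 = 120.8 days.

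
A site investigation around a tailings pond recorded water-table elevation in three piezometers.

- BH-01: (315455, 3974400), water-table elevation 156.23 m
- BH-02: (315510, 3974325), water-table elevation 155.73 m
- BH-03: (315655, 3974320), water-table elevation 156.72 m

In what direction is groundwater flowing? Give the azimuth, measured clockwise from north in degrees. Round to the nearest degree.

211°

Differences from BH-01: to BH-02 (Δx, Δy, Δh) = (55, -75, -0.50); to BH-03 = (200, -80, +0.49).
Solve a·Δx + b·Δy = Δh: det = 55·(-80) − 200·(-75) = 10600.
∂h/∂x = [(-0.50)·(-80) − (+0.49)·(-75)] / 10600 = +0.007241
∂h/∂y = [55·(+0.49) − 200·(-0.50)] / 10600 = +0.01198
Flow direction (−∇h) has components (-0.007241 E, -0.01198 N).
Azimuth = atan2(E, N) = atan2(-0.007241, -0.01198) = 211.2° ≈ 211°.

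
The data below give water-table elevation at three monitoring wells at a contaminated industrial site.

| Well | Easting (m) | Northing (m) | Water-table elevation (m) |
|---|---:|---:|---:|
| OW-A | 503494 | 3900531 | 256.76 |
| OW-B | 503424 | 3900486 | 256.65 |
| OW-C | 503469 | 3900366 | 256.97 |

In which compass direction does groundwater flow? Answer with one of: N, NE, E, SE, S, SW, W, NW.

Taking OW-A as reference: OW-B−OW-A = (-70, -45, -0.11); OW-C−OW-A = (-25, -165, +0.21).
Solve a·Δx + b·Δy = Δh: det = (-70)·(-165) − (-25)·(-45) = 10425.
∂h/∂x = [(-0.11)·(-165) − (+0.21)·(-45)] / 10425 = +0.002647
∂h/∂y = [(-70)·(+0.21) − (-25)·(-0.11)] / 10425 = -0.001674
Flow = −∇h = (-0.002647 east, +0.001674 north), which points northwest.

NW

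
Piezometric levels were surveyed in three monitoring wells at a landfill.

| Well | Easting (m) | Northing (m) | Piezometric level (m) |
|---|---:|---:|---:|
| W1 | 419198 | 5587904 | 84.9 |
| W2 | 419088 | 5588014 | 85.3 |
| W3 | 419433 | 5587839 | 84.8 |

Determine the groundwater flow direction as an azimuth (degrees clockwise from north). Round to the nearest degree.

190°

Differences from W1: to W2 (Δx, Δy, Δh) = (-110, 110, +0.4); to W3 = (235, -65, -0.1).
Solve a·Δx + b·Δy = Δh: det = (-110)·(-65) − 235·110 = -18700.
∂h/∂x = [(+0.4)·(-65) − (-0.1)·110] / -18700 = +0.0008021
∂h/∂y = [(-110)·(-0.1) − 235·(+0.4)] / -18700 = +0.004439
Flow direction (−∇h) has components (-0.0008021 E, -0.004439 N).
Azimuth = atan2(E, N) = atan2(-0.0008021, -0.004439) = 190.2° ≈ 190°.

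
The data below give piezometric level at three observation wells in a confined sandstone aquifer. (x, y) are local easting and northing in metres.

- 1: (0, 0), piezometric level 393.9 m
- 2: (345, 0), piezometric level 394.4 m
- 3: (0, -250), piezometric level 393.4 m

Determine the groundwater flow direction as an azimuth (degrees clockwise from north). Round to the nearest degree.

∂h/∂x = (394.4 − 393.9) / (345 − 0) = +0.001449
∂h/∂y = (393.4 − 393.9) / (-250 − 0) = +0.002000
Flow direction (−∇h) has components (-0.001449 E, -0.002000 N).
Azimuth = atan2(E, N) = atan2(-0.001449, -0.002000) = 215.9° ≈ 216°.

216°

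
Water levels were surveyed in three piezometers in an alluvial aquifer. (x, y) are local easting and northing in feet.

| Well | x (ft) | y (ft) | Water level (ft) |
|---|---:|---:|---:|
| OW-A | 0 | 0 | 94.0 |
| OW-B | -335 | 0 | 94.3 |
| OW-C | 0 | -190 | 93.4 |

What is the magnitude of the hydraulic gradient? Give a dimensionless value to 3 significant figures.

∂h/∂x = (94.3 − 94.0) / (-335 − 0) = -0.0008955
∂h/∂y = (93.4 − 94.0) / (-190 − 0) = +0.003158
|∇h| = √(-0.0008955² + 0.003158²) = 0.003283

0.00328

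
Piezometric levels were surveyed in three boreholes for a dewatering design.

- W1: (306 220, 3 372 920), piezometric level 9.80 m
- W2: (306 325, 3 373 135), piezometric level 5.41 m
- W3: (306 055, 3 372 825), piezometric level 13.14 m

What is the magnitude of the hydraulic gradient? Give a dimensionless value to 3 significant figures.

0.0188

Taking W1 as reference: W2−W1 = (105, 215, -4.39); W3−W1 = (-165, -95, +3.34).
Solve a·Δx + b·Δy = Δh: det = 105·(-95) − (-165)·215 = 25500.
∂h/∂x = [(-4.39)·(-95) − (+3.34)·215] / 25500 = -0.01181
∂h/∂y = [105·(+3.34) − (-165)·(-4.39)] / 25500 = -0.01465
|∇h| = √(-0.01181² + -0.01465²) = 0.01882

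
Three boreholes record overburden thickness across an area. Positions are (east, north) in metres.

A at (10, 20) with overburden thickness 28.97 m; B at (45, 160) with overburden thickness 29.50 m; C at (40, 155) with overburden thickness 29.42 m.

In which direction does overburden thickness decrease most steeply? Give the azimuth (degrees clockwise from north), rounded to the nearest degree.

Taking A as reference: B−A = (35, 140, +0.53); C−A = (30, 135, +0.45).
Solve a·Δx + b·Δy = Δd: det = 35·135 − 30·140 = 525.
∂d/∂x = [(+0.53)·135 − (+0.45)·140] / 525 = +0.01629
∂d/∂y = [35·(+0.45) − 30·(+0.53)] / 525 = -0.0002857
Steepest decrease is along −∇f: components (-0.01629 E, +0.0002857 N).
Azimuth = atan2(-0.01629, +0.0002857) = 271.0° ≈ 271°.

271°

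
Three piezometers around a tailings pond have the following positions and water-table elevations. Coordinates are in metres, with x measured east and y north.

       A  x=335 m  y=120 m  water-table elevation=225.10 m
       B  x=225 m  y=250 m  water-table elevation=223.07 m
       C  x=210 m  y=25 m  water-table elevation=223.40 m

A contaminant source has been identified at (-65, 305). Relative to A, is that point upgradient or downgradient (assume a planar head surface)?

downgradient

Differences from A: to B (Δx, Δy, Δh) = (-110, 130, -2.03); to C = (-125, -95, -1.70).
Determinant of the coordinate differences = (-110)·(-95) − (-125)·130 = 26700.
∂h/∂x = [(-2.03)·(-95) − (-1.70)·130] / 26700 = +0.01550
∂h/∂y = [(-110)·(-1.70) − (-125)·(-2.03)] / 26700 = -0.002500
Head at (-65, 305) = 225.10 + (+0.01550)·(-400) + (-0.002500)·(185) = 218.44 m.
That is lower than the 225.10 m at A, so the point is downgradient.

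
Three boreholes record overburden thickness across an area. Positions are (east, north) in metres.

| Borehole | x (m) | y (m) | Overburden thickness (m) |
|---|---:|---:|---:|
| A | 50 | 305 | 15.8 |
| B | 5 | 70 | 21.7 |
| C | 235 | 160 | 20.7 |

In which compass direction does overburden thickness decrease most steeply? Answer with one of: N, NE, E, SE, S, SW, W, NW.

With d = a·x + b·y + c and A as origin, the differences give:
  (-45)·a + (-235)·b = +5.9
  185·a + (-145)·b = +4.9
Eliminate b (×(-145) and ×(-235), subtract): 50000·a = 296.00 → a = ∂d/∂x = +0.005920
Back-substitute: b = ∂d/∂y = -0.02624.
Steepest decrease is along −∇f = (-0.005920 E, +0.02624 N) → north.

N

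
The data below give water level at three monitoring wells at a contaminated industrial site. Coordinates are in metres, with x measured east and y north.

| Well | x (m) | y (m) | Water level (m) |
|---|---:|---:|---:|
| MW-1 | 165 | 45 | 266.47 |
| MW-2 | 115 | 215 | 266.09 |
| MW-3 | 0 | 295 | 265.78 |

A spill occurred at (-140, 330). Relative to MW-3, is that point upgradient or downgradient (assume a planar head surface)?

downgradient

With h = a·x + b·y + c and MW-1 as origin, the differences give:
  (-50)·a + 170·b = -0.38
  (-165)·a + 250·b = -0.69
Eliminate b (×250 and ×170, subtract): 15550·a = 22.300 → a = ∂h/∂x = +0.001434
Back-substitute: b = ∂h/∂y = -0.001814.
Head at (-140, 330) = 266.47 + (+0.001434)·(-305) + (-0.001814)·(285) = 265.52 m.
That is lower than the 265.78 m at MW-3, so the point is downgradient.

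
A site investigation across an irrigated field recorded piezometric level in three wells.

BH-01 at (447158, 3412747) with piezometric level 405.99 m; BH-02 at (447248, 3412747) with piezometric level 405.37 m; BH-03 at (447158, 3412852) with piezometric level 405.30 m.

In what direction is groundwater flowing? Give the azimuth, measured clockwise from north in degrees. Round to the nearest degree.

∂h/∂x = (405.37 − 405.99) / (447248 − 447158) = -0.006889
∂h/∂y = (405.30 − 405.99) / (3412852 − 3412747) = -0.006571
Flow direction (−∇h) has components (+0.006889 E, +0.006571 N).
Azimuth = atan2(E, N) = atan2(+0.006889, +0.006571) = 46.4° ≈ 046°.

046°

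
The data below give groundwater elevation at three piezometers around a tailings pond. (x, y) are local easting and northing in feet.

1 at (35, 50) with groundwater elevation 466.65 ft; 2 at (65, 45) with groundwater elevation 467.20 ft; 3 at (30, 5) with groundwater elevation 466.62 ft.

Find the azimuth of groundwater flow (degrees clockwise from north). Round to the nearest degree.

Taking 1 as reference: 2−1 = (30, -5, +0.55); 3−1 = (-5, -45, -0.03).
Determinant of the coordinate differences = 30·(-45) − (-5)·(-5) = -1375.
∂h/∂x = [(+0.55)·(-45) − (-0.03)·(-5)] / -1375 = +0.01811
∂h/∂y = [30·(-0.03) − (-5)·(+0.55)] / -1375 = -0.001345
Flow direction (−∇h) has components (-0.01811 E, +0.001345 N).
Azimuth = atan2(E, N) = atan2(-0.01811, +0.001345) = 274.2° ≈ 274°.

274°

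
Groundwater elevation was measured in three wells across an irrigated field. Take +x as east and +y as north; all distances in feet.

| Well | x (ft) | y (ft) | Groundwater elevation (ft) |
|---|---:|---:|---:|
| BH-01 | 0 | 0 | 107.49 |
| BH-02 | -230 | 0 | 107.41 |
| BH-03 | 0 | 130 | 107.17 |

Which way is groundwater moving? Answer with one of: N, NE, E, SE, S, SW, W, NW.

∂h/∂x = (107.41 − 107.49) / (-230 − 0) = +0.0003478
∂h/∂y = (107.17 − 107.49) / (130 − 0) = -0.002462
Flow = −∇h = (-0.0003478 east, +0.002462 north), which points north.

N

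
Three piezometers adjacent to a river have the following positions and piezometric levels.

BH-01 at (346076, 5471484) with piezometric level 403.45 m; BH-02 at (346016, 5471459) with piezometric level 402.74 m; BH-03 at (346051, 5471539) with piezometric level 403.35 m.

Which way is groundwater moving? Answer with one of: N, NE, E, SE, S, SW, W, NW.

With h = a·x + b·y + c and BH-01 as origin, the differences give:
  (-60)·a + (-25)·b = -0.71
  (-25)·a + 55·b = -0.10
Eliminate b (×55 and ×(-25), subtract): -3925·a = -41.550 → a = ∂h/∂x = +0.01059
Back-substitute: b = ∂h/∂y = +0.002994.
Flow = −∇h = (-0.01059 east, -0.002994 north), which points west.

W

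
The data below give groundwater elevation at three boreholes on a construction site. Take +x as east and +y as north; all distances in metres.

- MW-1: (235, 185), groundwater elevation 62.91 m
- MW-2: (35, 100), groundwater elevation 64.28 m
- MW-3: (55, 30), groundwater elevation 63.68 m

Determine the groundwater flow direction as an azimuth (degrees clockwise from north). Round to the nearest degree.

122°

Differences from MW-1: to MW-2 (Δx, Δy, Δh) = (-200, -85, +1.37); to MW-3 = (-180, -155, +0.77).
Solve a·Δx + b·Δy = Δh: det = (-200)·(-155) − (-180)·(-85) = 15700.
∂h/∂x = [(+1.37)·(-155) − (+0.77)·(-85)] / 15700 = -0.009357
∂h/∂y = [(-200)·(+0.77) − (-180)·(+1.37)] / 15700 = +0.005898
Flow direction (−∇h) has components (+0.009357 E, -0.005898 N).
Azimuth = atan2(E, N) = atan2(+0.009357, -0.005898) = 122.2° ≈ 122°.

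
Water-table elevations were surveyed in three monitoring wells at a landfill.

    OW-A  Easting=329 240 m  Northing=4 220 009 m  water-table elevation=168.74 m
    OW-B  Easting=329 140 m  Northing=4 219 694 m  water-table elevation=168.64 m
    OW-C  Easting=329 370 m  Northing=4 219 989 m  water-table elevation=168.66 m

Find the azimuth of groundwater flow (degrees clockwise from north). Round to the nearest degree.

Taking OW-A as reference: OW-B−OW-A = (-100, -315, -0.10); OW-C−OW-A = (130, -20, -0.08).
Solve a·Δx + b·Δy = Δh: det = (-100)·(-20) − 130·(-315) = 42950.
∂h/∂x = [(-0.10)·(-20) − (-0.08)·(-315)] / 42950 = -0.0005402
∂h/∂y = [(-100)·(-0.08) − 130·(-0.10)] / 42950 = +0.0004889
Flow direction (−∇h) has components (+0.0005402 E, -0.0004889 N).
Azimuth = atan2(E, N) = atan2(+0.0005402, -0.0004889) = 132.2° ≈ 132°.

132°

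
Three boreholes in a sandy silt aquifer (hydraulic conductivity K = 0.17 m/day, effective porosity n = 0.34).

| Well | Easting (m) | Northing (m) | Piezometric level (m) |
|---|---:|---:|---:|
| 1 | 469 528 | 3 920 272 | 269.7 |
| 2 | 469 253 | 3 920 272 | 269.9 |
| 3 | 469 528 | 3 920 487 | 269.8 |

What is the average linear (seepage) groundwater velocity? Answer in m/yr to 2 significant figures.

∂h/∂x = (269.9 − 269.7) / (469253 − 469528) = -0.0007273
∂h/∂y = (269.8 − 269.7) / (3920487 − 3920272) = +0.0004651
|∇h| = √(-0.0007273² + 0.0004651²) = 0.0008633
Seepage velocity v = K·i/n = 0.17 × 0.0008633 / 0.34 = 0.0004316 m/day = 0.1576 m/yr.

0.16 m/yr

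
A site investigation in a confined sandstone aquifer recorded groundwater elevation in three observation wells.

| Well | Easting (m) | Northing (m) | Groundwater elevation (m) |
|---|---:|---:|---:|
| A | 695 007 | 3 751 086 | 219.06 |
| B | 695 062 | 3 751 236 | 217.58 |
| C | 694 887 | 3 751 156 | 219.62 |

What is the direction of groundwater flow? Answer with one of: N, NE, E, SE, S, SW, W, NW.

Three-point gradient (reference A): Δ to B = (55, 150, -1.48), Δ to C = (-120, 70, +0.56).
∂h/∂x = -0.008586, ∂h/∂y = -0.006719 (det = 21850).
Flow = −∇h = (+0.008586 east, +0.006719 north), which points northeast.

NE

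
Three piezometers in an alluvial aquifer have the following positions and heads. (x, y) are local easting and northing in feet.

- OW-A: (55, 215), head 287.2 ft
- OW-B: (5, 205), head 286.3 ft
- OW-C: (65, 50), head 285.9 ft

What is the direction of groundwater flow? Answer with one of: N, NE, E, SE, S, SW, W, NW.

SW

Taking OW-A as reference: OW-B−OW-A = (-50, -10, -0.9); OW-C−OW-A = (10, -165, -1.3).
Solve a·Δx + b·Δy = Δh: det = (-50)·(-165) − 10·(-10) = 8350.
∂h/∂x = [(-0.9)·(-165) − (-1.3)·(-10)] / 8350 = +0.01623
∂h/∂y = [(-50)·(-1.3) − 10·(-0.9)] / 8350 = +0.008862
Flow = −∇h = (-0.01623 east, -0.008862 north), which points southwest.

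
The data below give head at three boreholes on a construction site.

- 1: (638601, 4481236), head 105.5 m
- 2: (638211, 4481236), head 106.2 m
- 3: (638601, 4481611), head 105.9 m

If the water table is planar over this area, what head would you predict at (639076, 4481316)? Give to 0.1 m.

104.7 m

∂h/∂x = (106.2 − 105.5) / (638211 − 638601) = -0.001795
∂h/∂y = (105.9 − 105.5) / (4481611 − 4481236) = +0.001067
h(639076, 4481316) = 105.5 + (-0.001795)·(475) + (+0.001067)·(80) = 105.5 -0.853 +0.085 = 104.733 m.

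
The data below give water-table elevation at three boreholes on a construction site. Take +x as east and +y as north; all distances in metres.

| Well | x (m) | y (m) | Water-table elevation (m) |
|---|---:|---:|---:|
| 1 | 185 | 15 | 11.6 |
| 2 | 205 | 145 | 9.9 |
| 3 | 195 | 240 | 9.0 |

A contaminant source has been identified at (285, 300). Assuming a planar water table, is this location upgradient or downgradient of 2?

downgradient

With h = a·x + b·y + c and 1 as origin, the differences give:
  20·a + 130·b = -1.7
  10·a + 225·b = -2.6
Eliminate b (×225 and ×130, subtract): 3200·a = -44.50 → a = ∂h/∂x = -0.01391
Back-substitute: b = ∂h/∂y = -0.01094.
Head at (285, 300) = 11.6 + (-0.01391)·(100) + (-0.01094)·(285) = 7.09 m.
That is lower than the 9.9 m at 2, so the point is downgradient.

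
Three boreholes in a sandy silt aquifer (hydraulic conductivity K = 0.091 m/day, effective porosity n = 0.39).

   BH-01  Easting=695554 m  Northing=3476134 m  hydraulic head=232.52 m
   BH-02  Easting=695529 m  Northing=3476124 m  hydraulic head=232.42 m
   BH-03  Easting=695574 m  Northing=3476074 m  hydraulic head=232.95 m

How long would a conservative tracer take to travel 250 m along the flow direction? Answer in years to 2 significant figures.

370 years

With h = a·x + b·y + c and BH-01 as origin, the differences give:
  (-25)·a + (-10)·b = -0.10
  20·a + (-60)·b = +0.43
Eliminate b (×(-60) and ×(-10), subtract): 1700·a = 10.300 → a = ∂h/∂x = +0.006059
Back-substitute: b = ∂h/∂y = -0.005147.
|∇h| = √(0.006059² + -0.005147²) = 0.00795
Seepage velocity v = K·i/n = 0.091 × 0.00795 / 0.39 = 0.001855 m/day.
t = 250 / 0.001855 = 1.348e+05 days = 369 years.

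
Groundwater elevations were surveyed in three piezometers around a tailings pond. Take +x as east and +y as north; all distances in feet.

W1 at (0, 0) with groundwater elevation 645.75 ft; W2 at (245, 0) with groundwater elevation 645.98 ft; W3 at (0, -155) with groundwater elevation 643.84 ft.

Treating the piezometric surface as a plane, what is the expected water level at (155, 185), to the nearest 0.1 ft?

∂h/∂x = (645.98 − 645.75) / (245 − 0) = +0.0009388
∂h/∂y = (643.84 − 645.75) / (-155 − 0) = +0.01232
h(155, 185) = 645.75 + (+0.0009388)·(155) + (+0.01232)·(185) = 645.75 +0.146 +2.280 = 648.175 ft.

648.2 ft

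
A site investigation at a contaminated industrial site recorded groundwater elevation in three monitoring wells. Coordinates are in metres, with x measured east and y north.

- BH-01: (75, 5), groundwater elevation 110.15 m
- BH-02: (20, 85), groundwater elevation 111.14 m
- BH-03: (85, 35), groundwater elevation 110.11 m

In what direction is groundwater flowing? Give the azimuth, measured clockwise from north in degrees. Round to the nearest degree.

103°

With h = a·x + b·y + c and BH-01 as origin, the differences give:
  (-55)·a + 80·b = +0.99
  10·a + 30·b = -0.04
Eliminate b (×30 and ×80, subtract): -2450·a = 32.900 → a = ∂h/∂x = -0.01343
Back-substitute: b = ∂h/∂y = +0.003143.
Flow direction (−∇h) has components (+0.01343 E, -0.003143 N).
Azimuth = atan2(E, N) = atan2(+0.01343, -0.003143) = 103.2° ≈ 103°.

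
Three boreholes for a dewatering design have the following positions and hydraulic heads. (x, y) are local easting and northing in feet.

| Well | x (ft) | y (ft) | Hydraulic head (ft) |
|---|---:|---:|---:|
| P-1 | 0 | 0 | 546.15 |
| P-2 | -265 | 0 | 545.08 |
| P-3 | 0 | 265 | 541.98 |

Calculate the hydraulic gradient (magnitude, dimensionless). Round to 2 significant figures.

0.016

∂h/∂x = (545.08 − 546.15) / (-265 − 0) = +0.004038
∂h/∂y = (541.98 − 546.15) / (265 − 0) = -0.01574
|∇h| = √(0.004038² + -0.01574²) = 0.01625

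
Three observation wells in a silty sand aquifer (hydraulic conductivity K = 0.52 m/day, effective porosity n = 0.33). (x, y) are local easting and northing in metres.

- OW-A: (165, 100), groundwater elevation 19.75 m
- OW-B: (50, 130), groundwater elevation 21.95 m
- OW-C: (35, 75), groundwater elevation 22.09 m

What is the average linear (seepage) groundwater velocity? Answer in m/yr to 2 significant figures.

Differences from OW-A: to OW-B (Δx, Δy, Δh) = (-115, 30, +2.20); to OW-C = (-130, -25, +2.34).
Determinant of the coordinate differences = (-115)·(-25) − (-130)·30 = 6775.
∂h/∂x = [(+2.20)·(-25) − (+2.34)·30] / 6775 = -0.01848
∂h/∂y = [(-115)·(+2.34) − (-130)·(+2.20)] / 6775 = +0.002494
|∇h| = √(-0.01848² + 0.002494²) = 0.01865
Seepage velocity v = K·i/n = 0.52 × 0.01865 / 0.33 = 0.02939 m/day = 10.73 m/yr.

11 m/yr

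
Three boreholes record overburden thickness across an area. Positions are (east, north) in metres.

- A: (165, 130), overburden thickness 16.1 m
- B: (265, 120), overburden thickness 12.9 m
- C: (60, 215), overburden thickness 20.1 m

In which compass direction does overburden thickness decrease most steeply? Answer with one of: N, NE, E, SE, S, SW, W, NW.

With d = a·x + b·y + c and A as origin, the differences give:
  100·a + (-10)·b = -3.2
  (-105)·a + 85·b = +4.0
Eliminate b (×85 and ×(-10), subtract): 7450·a = -232.00 → a = ∂d/∂x = -0.03114
Back-substitute: b = ∂d/∂y = +0.008591.
Steepest decrease is along −∇f = (+0.03114 E, -0.008591 N) → east.

E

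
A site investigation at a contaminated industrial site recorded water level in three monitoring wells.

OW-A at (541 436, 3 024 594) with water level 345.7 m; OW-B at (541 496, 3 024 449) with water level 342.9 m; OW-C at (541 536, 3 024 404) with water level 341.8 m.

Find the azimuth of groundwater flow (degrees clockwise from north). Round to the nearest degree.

With h = a·x + b·y + c and OW-A as origin, the differences give:
  60·a + (-145)·b = -2.8
  100·a + (-190)·b = -3.9
Eliminate b (×(-190) and ×(-145), subtract): 3100·a = -33.50 → a = ∂h/∂x = -0.01081
Back-substitute: b = ∂h/∂y = +0.01484.
Flow direction (−∇h) has components (+0.01081 E, -0.01484 N).
Azimuth = atan2(E, N) = atan2(+0.01081, -0.01484) = 143.9° ≈ 144°.

144°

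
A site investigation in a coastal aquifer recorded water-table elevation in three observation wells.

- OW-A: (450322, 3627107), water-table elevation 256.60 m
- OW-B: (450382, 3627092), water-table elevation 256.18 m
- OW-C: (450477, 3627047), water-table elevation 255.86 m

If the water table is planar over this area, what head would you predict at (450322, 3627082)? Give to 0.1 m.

With h = a·x + b·y + c and OW-A as origin, the differences give:
  60·a + (-15)·b = -0.42
  155·a + (-60)·b = -0.74
Eliminate b (×(-60) and ×(-15), subtract): -1275·a = 14.100 → a = ∂h/∂x = -0.01106
Back-substitute: b = ∂h/∂y = -0.01624.
h(450322, 3627082) = 256.60 + (-0.01106)·(0) + (-0.01624)·(-25) = 256.60 -0.000 +0.406 = 257.006 m.

257.0 m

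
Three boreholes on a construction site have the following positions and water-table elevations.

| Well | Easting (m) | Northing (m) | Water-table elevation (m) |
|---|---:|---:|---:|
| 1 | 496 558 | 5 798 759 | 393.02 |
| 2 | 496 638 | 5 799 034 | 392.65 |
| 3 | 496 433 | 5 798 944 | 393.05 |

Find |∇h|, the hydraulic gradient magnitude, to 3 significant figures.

0.00180

With h = a·x + b·y + c and 1 as origin, the differences give:
  80·a + 275·b = -0.37
  (-125)·a + 185·b = +0.03
Eliminate b (×185 and ×275, subtract): 49175·a = -76.700 → a = ∂h/∂x = -0.001560
Back-substitute: b = ∂h/∂y = -0.0008917.
|∇h| = √(-0.001560² + -0.0008917²) = 0.001797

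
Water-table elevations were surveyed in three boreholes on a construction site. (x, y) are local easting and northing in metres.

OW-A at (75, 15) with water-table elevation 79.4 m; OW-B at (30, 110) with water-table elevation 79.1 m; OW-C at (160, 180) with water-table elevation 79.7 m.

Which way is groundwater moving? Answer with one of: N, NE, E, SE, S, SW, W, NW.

Differences from OW-A: to OW-B (Δx, Δy, Δh) = (-45, 95, -0.3); to OW-C = (85, 165, +0.3).
Solve a·Δx + b·Δy = Δh: det = (-45)·165 − 85·95 = -15500.
∂h/∂x = [(-0.3)·165 − (+0.3)·95] / -15500 = +0.005032
∂h/∂y = [(-45)·(+0.3) − 85·(-0.3)] / -15500 = -0.0007742
Flow = −∇h = (-0.005032 east, +0.0007742 north), which points west.

W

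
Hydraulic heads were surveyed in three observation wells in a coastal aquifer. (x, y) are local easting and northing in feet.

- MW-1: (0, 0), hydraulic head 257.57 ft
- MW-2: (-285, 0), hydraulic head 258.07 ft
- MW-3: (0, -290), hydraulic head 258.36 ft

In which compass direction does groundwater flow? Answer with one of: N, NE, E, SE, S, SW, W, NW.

NE

∂h/∂x = (258.07 − 257.57) / (-285 − 0) = -0.001754
∂h/∂y = (258.36 − 257.57) / (-290 − 0) = -0.002724
Flow = −∇h = (+0.001754 east, +0.002724 north), which points northeast.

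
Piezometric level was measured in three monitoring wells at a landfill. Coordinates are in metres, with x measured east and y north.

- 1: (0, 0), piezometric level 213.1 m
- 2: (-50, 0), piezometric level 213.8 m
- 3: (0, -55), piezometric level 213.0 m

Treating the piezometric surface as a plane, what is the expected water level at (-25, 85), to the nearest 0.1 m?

∂h/∂x = (213.8 − 213.1) / (-50 − 0) = -0.01400
∂h/∂y = (213.0 − 213.1) / (-55 − 0) = +0.001818
h(-25, 85) = 213.1 + (-0.01400)·(-25) + (+0.001818)·(85) = 213.1 +0.350 +0.155 = 213.605 m.

213.6 m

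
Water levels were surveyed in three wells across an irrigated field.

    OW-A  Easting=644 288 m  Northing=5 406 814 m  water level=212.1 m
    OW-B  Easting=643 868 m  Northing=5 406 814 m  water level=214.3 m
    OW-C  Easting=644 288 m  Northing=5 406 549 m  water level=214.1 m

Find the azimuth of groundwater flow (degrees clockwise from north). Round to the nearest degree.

035°

∂h/∂x = (214.3 − 212.1) / (643868 − 644288) = -0.005238
∂h/∂y = (214.1 − 212.1) / (5406549 − 5406814) = -0.007547
Flow direction (−∇h) has components (+0.005238 E, +0.007547 N).
Azimuth = atan2(E, N) = atan2(+0.005238, +0.007547) = 34.8° ≈ 035°.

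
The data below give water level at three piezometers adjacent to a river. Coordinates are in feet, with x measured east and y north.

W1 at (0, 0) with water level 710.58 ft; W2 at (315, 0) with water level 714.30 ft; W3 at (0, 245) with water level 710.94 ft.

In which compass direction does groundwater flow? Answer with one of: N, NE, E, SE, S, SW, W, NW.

∂h/∂x = (714.30 − 710.58) / (315 − 0) = +0.01181
∂h/∂y = (710.94 − 710.58) / (245 − 0) = +0.001469
Flow = −∇h = (-0.01181 east, -0.001469 north), which points west.

W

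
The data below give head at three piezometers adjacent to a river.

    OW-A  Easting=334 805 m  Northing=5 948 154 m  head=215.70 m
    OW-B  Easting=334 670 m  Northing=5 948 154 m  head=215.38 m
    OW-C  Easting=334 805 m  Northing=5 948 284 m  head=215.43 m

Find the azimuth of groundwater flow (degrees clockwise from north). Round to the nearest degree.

311°

∂h/∂x = (215.38 − 215.70) / (334670 − 334805) = +0.002370
∂h/∂y = (215.43 − 215.70) / (5948284 − 5948154) = -0.002077
Flow direction (−∇h) has components (-0.002370 E, +0.002077 N).
Azimuth = atan2(E, N) = atan2(-0.002370, +0.002077) = 311.2° ≈ 311°.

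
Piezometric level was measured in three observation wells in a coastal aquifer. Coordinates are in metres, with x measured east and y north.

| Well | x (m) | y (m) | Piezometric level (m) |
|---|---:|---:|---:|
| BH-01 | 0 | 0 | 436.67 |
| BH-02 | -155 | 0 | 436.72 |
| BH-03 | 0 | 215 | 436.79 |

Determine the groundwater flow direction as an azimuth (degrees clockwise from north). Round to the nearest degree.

150°

∂h/∂x = (436.72 − 436.67) / (-155 − 0) = -0.0003226
∂h/∂y = (436.79 − 436.67) / (215 − 0) = +0.0005581
Flow direction (−∇h) has components (+0.0003226 E, -0.0005581 N).
Azimuth = atan2(E, N) = atan2(+0.0003226, -0.0005581) = 150.0° ≈ 150°.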